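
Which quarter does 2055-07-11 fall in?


Month: July (month 7)
Q1: Jan-Mar, Q2: Apr-Jun, Q3: Jul-Sep, Q4: Oct-Dec

Q3


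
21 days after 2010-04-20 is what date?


Start: 2010-04-20, add 21 days
April 2010 has 30 days: 30 - 20 = 10 days to April 30 -> 11 left
May 2010: 11 <= 31 -> lands on May 11

Result: 2010-05-11


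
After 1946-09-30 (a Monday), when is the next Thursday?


Current: Monday
Target: Thursday
Days ahead: 3

Next Thursday: 1946-10-03


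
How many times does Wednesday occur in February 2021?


February 2021 has 28 days
Anchor: Jan 1, 2021. With p = 2021 - 1 = 2020: (p + p//4 - p//100 + p//400) mod 7 = (2020 + 505 - 20 + 5) mod 7 = 2510 mod 7 = 4 -> Friday (Mon=0 ... Sun=6)
Days before February (Jan): 31; February 1 index = (4 + 31) mod 7 = 0 -> Monday
First Wednesday is February 3
Wednesdays: 3, 10, 17, 24

4 Wednesdays


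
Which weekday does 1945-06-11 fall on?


Date: June 11, 1945
Anchor: Jan 1, 1945. With p = 1945 - 1 = 1944: (p + p//4 - p//100 + p//400) mod 7 = (1944 + 486 - 19 + 4) mod 7 = 2415 mod 7 = 0 -> Monday (Mon=0 ... Sun=6)
Days before June (Jan-May): 151; offset = 151 + 11 - 1 = 161
Weekday index = (0 + 161) mod 7 = 0

Day of the week: Monday


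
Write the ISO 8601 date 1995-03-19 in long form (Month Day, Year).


ISO 1995-03-19 parses as year=1995, month=03, day=19
Month 3 -> March

March 19, 1995


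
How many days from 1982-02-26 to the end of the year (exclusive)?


Day of year: 57 of 365
Remaining = 365 - 57

308 days


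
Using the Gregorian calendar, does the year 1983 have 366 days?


Gregorian leap year rule: divisible by 4, but not by 100, unless also by 400.
1983 is not divisible by 4 -> not a leap year

No


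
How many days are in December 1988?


December 1988

31 days


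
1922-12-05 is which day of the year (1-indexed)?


Date: December 5, 1922
Days in months 1 through 11: 334
Plus 5 days in December

Day of year: 339


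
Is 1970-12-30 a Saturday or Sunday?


Anchor: Jan 1, 1970. With p = 1970 - 1 = 1969: (p + p//4 - p//100 + p//400) mod 7 = (1969 + 492 - 19 + 4) mod 7 = 2446 mod 7 = 3 -> Thursday (Mon=0 ... Sun=6)
Day of year: 364; offset = 363
Weekday index = (3 + 363) mod 7 = 2 -> Wednesday
Weekend days: Saturday, Sunday

No


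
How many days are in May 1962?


May 1962

31 days


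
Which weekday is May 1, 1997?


Target: May 1, 1997
Anchor: Jan 1, 1997. With p = 1997 - 1 = 1996: (p + p//4 - p//100 + p//400) mod 7 = (1996 + 499 - 19 + 4) mod 7 = 2480 mod 7 = 2 -> Wednesday (Mon=0 ... Sun=6)
Days before May (Jan-Apr): 120 days
Weekday index = (2 + 120) mod 7 = 3

Thursday


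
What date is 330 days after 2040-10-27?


Start: 2040-10-27, add 330 days
October 2040 has 31 days: 31 - 27 = 4 days to October 31 -> 326 left
November 2040 has 30 days -> 296 left
December 2040 has 31 days -> 265 left
January 2041 has 31 days -> 234 left
February 2041 has 28 days -> 206 left
March 2041 has 31 days -> 175 left
April 2041 has 30 days -> 145 left
May 2041 has 31 days -> 114 left
June 2041 has 30 days -> 84 left
July 2041 has 31 days -> 53 left
August 2041 has 31 days -> 22 left
September 2041: 22 <= 30 -> lands on September 22

Result: 2041-09-22


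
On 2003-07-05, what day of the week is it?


Date: July 5, 2003
Anchor: Jan 1, 2003. With p = 2003 - 1 = 2002: (p + p//4 - p//100 + p//400) mod 7 = (2002 + 500 - 20 + 5) mod 7 = 2487 mod 7 = 2 -> Wednesday (Mon=0 ... Sun=6)
Days before July (Jan-Jun): 181; offset = 181 + 5 - 1 = 185
Weekday index = (2 + 185) mod 7 = 5

Day of the week: Saturday


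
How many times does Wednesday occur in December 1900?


December 1900 has 31 days
Anchor: Jan 1, 1900. With p = 1900 - 1 = 1899: (p + p//4 - p//100 + p//400) mod 7 = (1899 + 474 - 18 + 4) mod 7 = 2359 mod 7 = 0 -> Monday (Mon=0 ... Sun=6)
Days before December (Jan-Nov): 334; December 1 index = (0 + 334) mod 7 = 5 -> Saturday
First Wednesday is December 5
Wednesdays: 5, 12, 19, 26

4 Wednesdays


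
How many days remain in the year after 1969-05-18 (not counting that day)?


Day of year: 138 of 365
Remaining = 365 - 138

227 days


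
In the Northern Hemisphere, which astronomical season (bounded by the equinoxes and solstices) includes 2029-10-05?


Date: October 5
Astronomical Autumn (approx.; exact equinox/solstice day varies by year): September 22 to December 20
October 5 falls within the Autumn window

Autumn


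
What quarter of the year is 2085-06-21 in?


Month: June (month 6)
Q1: Jan-Mar, Q2: Apr-Jun, Q3: Jul-Sep, Q4: Oct-Dec

Q2


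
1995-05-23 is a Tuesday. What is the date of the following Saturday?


Current: Tuesday
Target: Saturday
Days ahead: 4

Next Saturday: 1995-05-27


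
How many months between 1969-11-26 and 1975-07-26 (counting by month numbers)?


From November 1969 to July 1975
6 years * 12 = 72 months, minus 4 months = 68

68 months


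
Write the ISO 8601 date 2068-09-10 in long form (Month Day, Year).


ISO 2068-09-10 parses as year=2068, month=09, day=10
Month 9 -> September

September 10, 2068


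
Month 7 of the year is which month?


Month 7 of 12

July


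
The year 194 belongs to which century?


Century = (year - 1) // 100 + 1
= (194 - 1) // 100 + 1
= 193 // 100 + 1
= 1 + 1

2nd century


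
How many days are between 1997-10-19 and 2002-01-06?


From 1997-10-19 to 2002-01-06
1997-10-19: days before October = 31 + 28 + 31 + 30 + 31 + 30 + 31 + 31 + 30 = 273 (1997 is not a leap year); day of year = 273 + 19 = 292
2002-01-06: day of year = 6
Rest of 1997: 365 - 292 = 73
Full years 1998 (365), 1999 (365), 2000 (366), 2001 (365): 1461
Total = 73 + 1461 + 6 = 1540

1540 days


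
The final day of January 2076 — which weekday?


January 2076 has 31 days
Anchor: Jan 1, 2076. With p = 2076 - 1 = 2075: (p + p//4 - p//100 + p//400) mod 7 = (2075 + 518 - 20 + 5) mod 7 = 2578 mod 7 = 2 -> Wednesday (Mon=0 ... Sun=6)
January 1 is the anchor itself -> Wednesday
Last day offset: 31 - 1 = 30 days
Weekday index = (2 + 30) mod 7 = 4

Friday, January 31


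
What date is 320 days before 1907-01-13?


Start: 1907-01-13, subtract 320 days
Back 13 days from January 13 reaches December 31, 1906 -> 307 left
December 1906 has 31 days -> back to November 30, 1906 -> 276 left
November 1906 has 30 days -> back to October 31, 1906 -> 246 left
October 1906 has 31 days -> back to September 30, 1906 -> 215 left
September 1906 has 30 days -> back to August 31, 1906 -> 185 left
August 1906 has 31 days -> back to July 31, 1906 -> 154 left
July 1906 has 31 days -> back to June 30, 1906 -> 123 left
June 1906 has 30 days -> back to May 31, 1906 -> 93 left
May 1906 has 31 days -> back to April 30, 1906 -> 62 left
April 1906 has 30 days -> back to March 31, 1906 -> 32 left
March 1906 has 31 days -> back to February 28, 1906 -> 1 left
February 1906: 28 - 1 = 27 -> lands on February 27

Result: 1906-02-27


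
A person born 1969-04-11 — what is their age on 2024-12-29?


Birth: 1969-04-11
Reference: 2024-12-29
Year difference: 2024 - 1969 = 55

55 years old


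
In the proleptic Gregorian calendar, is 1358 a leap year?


Gregorian leap year rule: divisible by 4, but not by 100, unless also by 400.
1358 is not divisible by 4 -> not a leap year

No


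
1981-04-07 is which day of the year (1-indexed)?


Date: April 7, 1981
Days in months 1 through 3: 90
Plus 7 days in April

Day of year: 97


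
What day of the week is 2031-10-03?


Date: October 3, 2031
Anchor: Jan 1, 2031. With p = 2031 - 1 = 2030: (p + p//4 - p//100 + p//400) mod 7 = (2030 + 507 - 20 + 5) mod 7 = 2522 mod 7 = 2 -> Wednesday (Mon=0 ... Sun=6)
Days before October (Jan-Sep): 273; offset = 273 + 3 - 1 = 275
Weekday index = (2 + 275) mod 7 = 4

Day of the week: Friday


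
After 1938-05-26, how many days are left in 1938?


Day of year: 146 of 365
Remaining = 365 - 146

219 days


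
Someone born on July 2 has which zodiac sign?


Date: July 2
Conventional tropical zodiac dates: Cancer from June 21 onward; Leo starts July 23
July 2 falls within the Cancer range

Cancer


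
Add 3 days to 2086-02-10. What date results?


Start: 2086-02-10, add 3 days
February 2086 has 28 days; 10 + 3 = 13 stays within February

Result: 2086-02-13


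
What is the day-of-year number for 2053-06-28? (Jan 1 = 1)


Date: June 28, 2053
Days in months 1 through 5: 151
Plus 28 days in June

Day of year: 179


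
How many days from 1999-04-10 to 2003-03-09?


From 1999-04-10 to 2003-03-09
1999-04-10: days before April = 31 + 28 + 31 = 90 (1999 is not a leap year); day of year = 90 + 10 = 100
2003-03-09: days before March = 31 + 28 = 59 (2003 is not a leap year); day of year = 59 + 9 = 68
Rest of 1999: 365 - 100 = 265
Full years 2000 (366), 2001 (365), 2002 (365): 1096
Total = 265 + 1096 + 68 = 1429

1429 days


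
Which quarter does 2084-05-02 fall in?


Month: May (month 5)
Q1: Jan-Mar, Q2: Apr-Jun, Q3: Jul-Sep, Q4: Oct-Dec

Q2


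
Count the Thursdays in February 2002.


February 2002 has 28 days
Anchor: Jan 1, 2002. With p = 2002 - 1 = 2001: (p + p//4 - p//100 + p//400) mod 7 = (2001 + 500 - 20 + 5) mod 7 = 2486 mod 7 = 1 -> Tuesday (Mon=0 ... Sun=6)
Days before February (Jan): 31; February 1 index = (1 + 31) mod 7 = 4 -> Friday
First Thursday is February 7
Thursdays: 7, 14, 21, 28

4 Thursdays


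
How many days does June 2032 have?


June 2032

30 days


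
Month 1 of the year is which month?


Month 1 of 12

January


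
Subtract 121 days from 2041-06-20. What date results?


Start: 2041-06-20, subtract 121 days
Back 20 days from June 20 reaches May 31, 2041 -> 101 left
May 2041 has 31 days -> back to April 30, 2041 -> 70 left
April 2041 has 30 days -> back to March 31, 2041 -> 40 left
March 2041 has 31 days -> back to February 28, 2041 -> 9 left
February 2041: 28 - 9 = 19 -> lands on February 19

Result: 2041-02-19


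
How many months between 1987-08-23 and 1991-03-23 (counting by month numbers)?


From August 1987 to March 1991
4 years * 12 = 48 months, minus 5 months = 43

43 months


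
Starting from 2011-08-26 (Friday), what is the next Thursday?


Current: Friday
Target: Thursday
Days ahead: 6

Next Thursday: 2011-09-01


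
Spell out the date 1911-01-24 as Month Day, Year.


ISO 1911-01-24 parses as year=1911, month=01, day=24
Month 1 -> January

January 24, 1911


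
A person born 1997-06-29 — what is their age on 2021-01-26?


Birth: 1997-06-29
Reference: 2021-01-26
Year difference: 2021 - 1997 = 24
Birthday not yet reached in 2021, subtract 1

23 years old


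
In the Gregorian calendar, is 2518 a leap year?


Gregorian leap year rule: divisible by 4, but not by 100, unless also by 400.
2518 is not divisible by 4 -> not a leap year

No


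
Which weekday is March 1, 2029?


Target: March 1, 2029
Anchor: Jan 1, 2029. With p = 2029 - 1 = 2028: (p + p//4 - p//100 + p//400) mod 7 = (2028 + 507 - 20 + 5) mod 7 = 2520 mod 7 = 0 -> Monday (Mon=0 ... Sun=6)
Days before March (Jan-Feb): 59 days
Weekday index = (0 + 59) mod 7 = 3

Thursday


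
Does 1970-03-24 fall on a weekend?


Anchor: Jan 1, 1970. With p = 1970 - 1 = 1969: (p + p//4 - p//100 + p//400) mod 7 = (1969 + 492 - 19 + 4) mod 7 = 2446 mod 7 = 3 -> Thursday (Mon=0 ... Sun=6)
Day of year: 83; offset = 82
Weekday index = (3 + 82) mod 7 = 1 -> Tuesday
Weekend days: Saturday, Sunday

No


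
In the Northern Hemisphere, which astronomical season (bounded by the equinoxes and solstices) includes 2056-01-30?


Date: January 30
Astronomical Winter (approx.; exact equinox/solstice day varies by year): December 21 to March 19
January 30 falls within the Winter window

Winter


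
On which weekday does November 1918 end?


November 1918 has 30 days
Anchor: Jan 1, 1918. With p = 1918 - 1 = 1917: (p + p//4 - p//100 + p//400) mod 7 = (1917 + 479 - 19 + 4) mod 7 = 2381 mod 7 = 1 -> Tuesday (Mon=0 ... Sun=6)
Days before November (Jan-Oct): 304; November 1 index = (1 + 304) mod 7 = 4 -> Friday
Last day offset: 30 - 1 = 29 days
Weekday index = (4 + 29) mod 7 = 5

Saturday, November 30


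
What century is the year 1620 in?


Century = (year - 1) // 100 + 1
= (1620 - 1) // 100 + 1
= 1619 // 100 + 1
= 16 + 1

17th century


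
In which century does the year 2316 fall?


Century = (year - 1) // 100 + 1
= (2316 - 1) // 100 + 1
= 2315 // 100 + 1
= 23 + 1

24th century


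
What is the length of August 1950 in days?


August 1950

31 days


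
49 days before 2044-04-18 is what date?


Start: 2044-04-18, subtract 49 days
Back 18 days from April 18 reaches March 31, 2044 -> 31 left
March 2044 has 31 days -> back to February 29, 2044 -> 0 left
February 2044: 29 - 0 = 29 -> lands on February 29

Result: 2044-02-29


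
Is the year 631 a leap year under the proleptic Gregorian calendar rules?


Gregorian leap year rule: divisible by 4, but not by 100, unless also by 400.
631 is not divisible by 4 -> not a leap year

No


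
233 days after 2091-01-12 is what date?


Start: 2091-01-12, add 233 days
January 2091 has 31 days: 31 - 12 = 19 days to January 31 -> 214 left
February 2091 has 28 days -> 186 left
March 2091 has 31 days -> 155 left
April 2091 has 30 days -> 125 left
May 2091 has 31 days -> 94 left
June 2091 has 30 days -> 64 left
July 2091 has 31 days -> 33 left
August 2091 has 31 days -> 2 left
September 2091: 2 <= 30 -> lands on September 2

Result: 2091-09-02


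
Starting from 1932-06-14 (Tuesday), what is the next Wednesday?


Current: Tuesday
Target: Wednesday
Days ahead: 1

Next Wednesday: 1932-06-15


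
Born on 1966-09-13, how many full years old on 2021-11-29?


Birth: 1966-09-13
Reference: 2021-11-29
Year difference: 2021 - 1966 = 55

55 years old


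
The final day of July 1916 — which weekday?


July 1916 has 31 days
Anchor: Jan 1, 1916. With p = 1916 - 1 = 1915: (p + p//4 - p//100 + p//400) mod 7 = (1915 + 478 - 19 + 4) mod 7 = 2378 mod 7 = 5 -> Saturday (Mon=0 ... Sun=6)
Days before July (Jan-Jun): 182; July 1 index = (5 + 182) mod 7 = 5 -> Saturday
Last day offset: 31 - 1 = 30 days
Weekday index = (5 + 30) mod 7 = 0

Monday, July 31


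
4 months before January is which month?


January is month 1
1 - 4 = -3; wrap: -3 + 12 = 9

September


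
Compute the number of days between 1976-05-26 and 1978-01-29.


From 1976-05-26 to 1978-01-29
1976-05-26: days before May = 31 + 29 + 31 + 30 = 121 (1976 is a leap year); day of year = 121 + 26 = 147
1978-01-29: day of year = 29
Rest of 1976: 366 - 147 = 219
Full years 1977 (365): 365
Total = 219 + 365 + 29 = 613

613 days


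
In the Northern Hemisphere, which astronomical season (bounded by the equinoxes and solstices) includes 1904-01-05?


Date: January 5
Astronomical Winter (approx.; exact equinox/solstice day varies by year): December 21 to March 19
January 5 falls within the Winter window

Winter


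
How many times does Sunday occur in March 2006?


March 2006 has 31 days
Anchor: Jan 1, 2006. With p = 2006 - 1 = 2005: (p + p//4 - p//100 + p//400) mod 7 = (2005 + 501 - 20 + 5) mod 7 = 2491 mod 7 = 6 -> Sunday (Mon=0 ... Sun=6)
Days before March (Jan-Feb): 59; March 1 index = (6 + 59) mod 7 = 2 -> Wednesday
First Sunday is March 5
Sundays: 5, 12, 19, 26

4 Sundays


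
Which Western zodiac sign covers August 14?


Date: August 14
Conventional tropical zodiac dates: Leo from July 23 onward; Virgo starts August 23
August 14 falls within the Leo range

Leo


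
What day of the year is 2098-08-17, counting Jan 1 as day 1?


Date: August 17, 2098
Days in months 1 through 7: 212
Plus 17 days in August

Day of year: 229


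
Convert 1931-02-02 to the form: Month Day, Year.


ISO 1931-02-02 parses as year=1931, month=02, day=02
Month 2 -> February

February 2, 1931


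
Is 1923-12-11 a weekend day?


Anchor: Jan 1, 1923. With p = 1923 - 1 = 1922: (p + p//4 - p//100 + p//400) mod 7 = (1922 + 480 - 19 + 4) mod 7 = 2387 mod 7 = 0 -> Monday (Mon=0 ... Sun=6)
Day of year: 345; offset = 344
Weekday index = (0 + 344) mod 7 = 1 -> Tuesday
Weekend days: Saturday, Sunday

No


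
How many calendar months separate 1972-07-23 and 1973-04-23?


From July 1972 to April 1973
1 year * 12 = 12 months, minus 3 months = 9

9 months


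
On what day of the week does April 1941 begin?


Target: April 1, 1941
Anchor: Jan 1, 1941. With p = 1941 - 1 = 1940: (p + p//4 - p//100 + p//400) mod 7 = (1940 + 485 - 19 + 4) mod 7 = 2410 mod 7 = 2 -> Wednesday (Mon=0 ... Sun=6)
Days before April (Jan-Mar): 90 days
Weekday index = (2 + 90) mod 7 = 1

Tuesday


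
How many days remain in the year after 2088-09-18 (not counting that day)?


Day of year: 262 of 366
Remaining = 366 - 262

104 days


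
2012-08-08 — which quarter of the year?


Month: August (month 8)
Q1: Jan-Mar, Q2: Apr-Jun, Q3: Jul-Sep, Q4: Oct-Dec

Q3


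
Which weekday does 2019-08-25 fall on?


Date: August 25, 2019
Anchor: Jan 1, 2019. With p = 2019 - 1 = 2018: (p + p//4 - p//100 + p//400) mod 7 = (2018 + 504 - 20 + 5) mod 7 = 2507 mod 7 = 1 -> Tuesday (Mon=0 ... Sun=6)
Days before August (Jan-Jul): 212; offset = 212 + 25 - 1 = 236
Weekday index = (1 + 236) mod 7 = 6

Day of the week: Sunday


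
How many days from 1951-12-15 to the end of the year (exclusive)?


Day of year: 349 of 365
Remaining = 365 - 349

16 days


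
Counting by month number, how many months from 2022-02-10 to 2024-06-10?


From February 2022 to June 2024
2 years * 12 = 24 months, plus 4 months = 28

28 months


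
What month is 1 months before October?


October is month 10
10 - 1 = 9

September


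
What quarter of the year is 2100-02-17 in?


Month: February (month 2)
Q1: Jan-Mar, Q2: Apr-Jun, Q3: Jul-Sep, Q4: Oct-Dec

Q1


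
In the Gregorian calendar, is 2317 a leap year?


Gregorian leap year rule: divisible by 4, but not by 100, unless also by 400.
2317 is not divisible by 4 -> not a leap year

No


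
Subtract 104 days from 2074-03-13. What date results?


Start: 2074-03-13, subtract 104 days
Back 13 days from March 13 reaches February 28, 2074 -> 91 left
February 2074 has 28 days -> back to January 31, 2074 -> 63 left
January 2074 has 31 days -> back to December 31, 2073 -> 32 left
December 2073 has 31 days -> back to November 30, 2073 -> 1 left
November 2073: 30 - 1 = 29 -> lands on November 29

Result: 2073-11-29


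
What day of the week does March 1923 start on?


Target: March 1, 1923
Anchor: Jan 1, 1923. With p = 1923 - 1 = 1922: (p + p//4 - p//100 + p//400) mod 7 = (1922 + 480 - 19 + 4) mod 7 = 2387 mod 7 = 0 -> Monday (Mon=0 ... Sun=6)
Days before March (Jan-Feb): 59 days
Weekday index = (0 + 59) mod 7 = 3

Thursday


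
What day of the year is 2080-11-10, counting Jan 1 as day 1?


Date: November 10, 2080
Days in months 1 through 10: 305
Plus 10 days in November

Day of year: 315


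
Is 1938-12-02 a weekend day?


Anchor: Jan 1, 1938. With p = 1938 - 1 = 1937: (p + p//4 - p//100 + p//400) mod 7 = (1937 + 484 - 19 + 4) mod 7 = 2406 mod 7 = 5 -> Saturday (Mon=0 ... Sun=6)
Day of year: 336; offset = 335
Weekday index = (5 + 335) mod 7 = 4 -> Friday
Weekend days: Saturday, Sunday

No


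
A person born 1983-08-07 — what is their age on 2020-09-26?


Birth: 1983-08-07
Reference: 2020-09-26
Year difference: 2020 - 1983 = 37

37 years old


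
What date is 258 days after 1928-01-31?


Start: 1928-01-31, add 258 days
January 31 is the last day of January 1928 -> 258 left
February 1928 has 29 days -> 229 left
March 1928 has 31 days -> 198 left
April 1928 has 30 days -> 168 left
May 1928 has 31 days -> 137 left
June 1928 has 30 days -> 107 left
July 1928 has 31 days -> 76 left
August 1928 has 31 days -> 45 left
September 1928 has 30 days -> 15 left
October 1928: 15 <= 31 -> lands on October 15

Result: 1928-10-15


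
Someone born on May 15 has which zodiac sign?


Date: May 15
Conventional tropical zodiac dates: Taurus from April 20 onward; Gemini starts May 21
May 15 falls within the Taurus range

Taurus


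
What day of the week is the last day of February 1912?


February 1912 has 29 days
Anchor: Jan 1, 1912. With p = 1912 - 1 = 1911: (p + p//4 - p//100 + p//400) mod 7 = (1911 + 477 - 19 + 4) mod 7 = 2373 mod 7 = 0 -> Monday (Mon=0 ... Sun=6)
Days before February (Jan): 31; February 1 index = (0 + 31) mod 7 = 3 -> Thursday
Last day offset: 29 - 1 = 28 days
Weekday index = (3 + 28) mod 7 = 3

Thursday, February 29


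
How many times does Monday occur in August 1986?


August 1986 has 31 days
Anchor: Jan 1, 1986. With p = 1986 - 1 = 1985: (p + p//4 - p//100 + p//400) mod 7 = (1985 + 496 - 19 + 4) mod 7 = 2466 mod 7 = 2 -> Wednesday (Mon=0 ... Sun=6)
Days before August (Jan-Jul): 212; August 1 index = (2 + 212) mod 7 = 4 -> Friday
First Monday is August 4
Mondays: 4, 11, 18, 25

4 Mondays


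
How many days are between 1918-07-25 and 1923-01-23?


From 1918-07-25 to 1923-01-23
1918-07-25: days before July = 31 + 28 + 31 + 30 + 31 + 30 = 181 (1918 is not a leap year); day of year = 181 + 25 = 206
1923-01-23: day of year = 23
Rest of 1918: 365 - 206 = 159
Full years 1919 (365), 1920 (366), 1921 (365), 1922 (365): 1461
Total = 159 + 1461 + 23 = 1643

1643 days


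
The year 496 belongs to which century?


Century = (year - 1) // 100 + 1
= (496 - 1) // 100 + 1
= 495 // 100 + 1
= 4 + 1

5th century


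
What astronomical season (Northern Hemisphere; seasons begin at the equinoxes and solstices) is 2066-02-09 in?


Date: February 9
Astronomical Winter (approx.; exact equinox/solstice day varies by year): December 21 to March 19
February 9 falls within the Winter window

Winter


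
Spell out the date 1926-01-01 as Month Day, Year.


ISO 1926-01-01 parses as year=1926, month=01, day=01
Month 1 -> January

January 1, 1926


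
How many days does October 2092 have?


October 2092

31 days


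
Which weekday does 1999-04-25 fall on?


Date: April 25, 1999
Anchor: Jan 1, 1999. With p = 1999 - 1 = 1998: (p + p//4 - p//100 + p//400) mod 7 = (1998 + 499 - 19 + 4) mod 7 = 2482 mod 7 = 4 -> Friday (Mon=0 ... Sun=6)
Days before April (Jan-Mar): 90; offset = 90 + 25 - 1 = 114
Weekday index = (4 + 114) mod 7 = 6

Day of the week: Sunday


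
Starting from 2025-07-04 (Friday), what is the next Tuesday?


Current: Friday
Target: Tuesday
Days ahead: 4

Next Tuesday: 2025-07-08


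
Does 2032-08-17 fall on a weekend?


Anchor: Jan 1, 2032. With p = 2032 - 1 = 2031: (p + p//4 - p//100 + p//400) mod 7 = (2031 + 507 - 20 + 5) mod 7 = 2523 mod 7 = 3 -> Thursday (Mon=0 ... Sun=6)
Day of year: 230; offset = 229
Weekday index = (3 + 229) mod 7 = 1 -> Tuesday
Weekend days: Saturday, Sunday

No


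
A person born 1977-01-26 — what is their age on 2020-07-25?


Birth: 1977-01-26
Reference: 2020-07-25
Year difference: 2020 - 1977 = 43

43 years old


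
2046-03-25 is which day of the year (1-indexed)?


Date: March 25, 2046
Days in months 1 through 2: 59
Plus 25 days in March

Day of year: 84


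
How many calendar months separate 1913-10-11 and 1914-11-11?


From October 1913 to November 1914
1 year * 12 = 12 months, plus 1 month = 13

13 months


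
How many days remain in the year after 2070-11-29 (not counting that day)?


Day of year: 333 of 365
Remaining = 365 - 333

32 days


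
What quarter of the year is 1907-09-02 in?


Month: September (month 9)
Q1: Jan-Mar, Q2: Apr-Jun, Q3: Jul-Sep, Q4: Oct-Dec

Q3


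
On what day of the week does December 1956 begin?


Target: December 1, 1956
Anchor: Jan 1, 1956. With p = 1956 - 1 = 1955: (p + p//4 - p//100 + p//400) mod 7 = (1955 + 488 - 19 + 4) mod 7 = 2428 mod 7 = 6 -> Sunday (Mon=0 ... Sun=6)
Days before December (Jan-Nov): 335 days
Weekday index = (6 + 335) mod 7 = 5

Saturday


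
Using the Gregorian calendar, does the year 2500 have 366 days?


Gregorian leap year rule: divisible by 4, but not by 100, unless also by 400.
2500 is divisible by 100 but not 400 -> not a leap year

No


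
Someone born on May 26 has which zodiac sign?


Date: May 26
Conventional tropical zodiac dates: Gemini from May 21 onward; Cancer starts June 21
May 26 falls within the Gemini range

Gemini


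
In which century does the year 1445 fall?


Century = (year - 1) // 100 + 1
= (1445 - 1) // 100 + 1
= 1444 // 100 + 1
= 14 + 1

15th century


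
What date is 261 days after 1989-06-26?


Start: 1989-06-26, add 261 days
June 1989 has 30 days: 30 - 26 = 4 days to June 30 -> 257 left
July 1989 has 31 days -> 226 left
August 1989 has 31 days -> 195 left
September 1989 has 30 days -> 165 left
October 1989 has 31 days -> 134 left
November 1989 has 30 days -> 104 left
December 1989 has 31 days -> 73 left
January 1990 has 31 days -> 42 left
February 1990 has 28 days -> 14 left
March 1990: 14 <= 31 -> lands on March 14

Result: 1990-03-14


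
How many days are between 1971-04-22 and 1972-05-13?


From 1971-04-22 to 1972-05-13
1971-04-22: days before April = 31 + 28 + 31 = 90 (1971 is not a leap year); day of year = 90 + 22 = 112
1972-05-13: days before May = 31 + 29 + 31 + 30 = 121 (1972 is a leap year); day of year = 121 + 13 = 134
Rest of 1971: 365 - 112 = 253
Total = 253 + 134 = 387

387 days


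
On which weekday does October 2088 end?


October 2088 has 31 days
Anchor: Jan 1, 2088. With p = 2088 - 1 = 2087: (p + p//4 - p//100 + p//400) mod 7 = (2087 + 521 - 20 + 5) mod 7 = 2593 mod 7 = 3 -> Thursday (Mon=0 ... Sun=6)
Days before October (Jan-Sep): 274; October 1 index = (3 + 274) mod 7 = 4 -> Friday
Last day offset: 31 - 1 = 30 days
Weekday index = (4 + 30) mod 7 = 6

Sunday, October 31


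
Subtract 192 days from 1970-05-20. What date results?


Start: 1970-05-20, subtract 192 days
Back 20 days from May 20 reaches April 30, 1970 -> 172 left
April 1970 has 30 days -> back to March 31, 1970 -> 142 left
March 1970 has 31 days -> back to February 28, 1970 -> 111 left
February 1970 has 28 days -> back to January 31, 1970 -> 83 left
January 1970 has 31 days -> back to December 31, 1969 -> 52 left
December 1969 has 31 days -> back to November 30, 1969 -> 21 left
November 1969: 30 - 21 = 9 -> lands on November 9

Result: 1969-11-09


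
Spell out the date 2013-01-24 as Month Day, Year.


ISO 2013-01-24 parses as year=2013, month=01, day=24
Month 1 -> January

January 24, 2013


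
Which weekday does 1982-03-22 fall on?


Date: March 22, 1982
Anchor: Jan 1, 1982. With p = 1982 - 1 = 1981: (p + p//4 - p//100 + p//400) mod 7 = (1981 + 495 - 19 + 4) mod 7 = 2461 mod 7 = 4 -> Friday (Mon=0 ... Sun=6)
Days before March (Jan-Feb): 59; offset = 59 + 22 - 1 = 80
Weekday index = (4 + 80) mod 7 = 0

Day of the week: Monday


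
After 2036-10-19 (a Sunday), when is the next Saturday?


Current: Sunday
Target: Saturday
Days ahead: 6

Next Saturday: 2036-10-25


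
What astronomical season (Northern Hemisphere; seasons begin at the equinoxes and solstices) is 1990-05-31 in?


Date: May 31
Astronomical Spring (approx.; exact equinox/solstice day varies by year): March 20 to June 20
May 31 falls within the Spring window

Spring


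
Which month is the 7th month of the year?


Month 7 of 12

July


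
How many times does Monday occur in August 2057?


August 2057 has 31 days
Anchor: Jan 1, 2057. With p = 2057 - 1 = 2056: (p + p//4 - p//100 + p//400) mod 7 = (2056 + 514 - 20 + 5) mod 7 = 2555 mod 7 = 0 -> Monday (Mon=0 ... Sun=6)
Days before August (Jan-Jul): 212; August 1 index = (0 + 212) mod 7 = 2 -> Wednesday
First Monday is August 6
Mondays: 6, 13, 20, 27

4 Mondays


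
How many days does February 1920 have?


February 1920 (leap year: yes)

29 days


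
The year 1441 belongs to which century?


Century = (year - 1) // 100 + 1
= (1441 - 1) // 100 + 1
= 1440 // 100 + 1
= 14 + 1

15th century


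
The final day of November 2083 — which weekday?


November 2083 has 30 days
Anchor: Jan 1, 2083. With p = 2083 - 1 = 2082: (p + p//4 - p//100 + p//400) mod 7 = (2082 + 520 - 20 + 5) mod 7 = 2587 mod 7 = 4 -> Friday (Mon=0 ... Sun=6)
Days before November (Jan-Oct): 304; November 1 index = (4 + 304) mod 7 = 0 -> Monday
Last day offset: 30 - 1 = 29 days
Weekday index = (0 + 29) mod 7 = 1

Tuesday, November 30


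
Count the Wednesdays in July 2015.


July 2015 has 31 days
Anchor: Jan 1, 2015. With p = 2015 - 1 = 2014: (p + p//4 - p//100 + p//400) mod 7 = (2014 + 503 - 20 + 5) mod 7 = 2502 mod 7 = 3 -> Thursday (Mon=0 ... Sun=6)
Days before July (Jan-Jun): 181; July 1 index = (3 + 181) mod 7 = 2 -> Wednesday
First Wednesday is July 1
Wednesdays: 1, 8, 15, 22, 29

5 Wednesdays


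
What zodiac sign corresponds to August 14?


Date: August 14
Conventional tropical zodiac dates: Leo from July 23 onward; Virgo starts August 23
August 14 falls within the Leo range

Leo


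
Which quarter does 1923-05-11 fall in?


Month: May (month 5)
Q1: Jan-Mar, Q2: Apr-Jun, Q3: Jul-Sep, Q4: Oct-Dec

Q2


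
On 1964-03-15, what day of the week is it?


Date: March 15, 1964
Anchor: Jan 1, 1964. With p = 1964 - 1 = 1963: (p + p//4 - p//100 + p//400) mod 7 = (1963 + 490 - 19 + 4) mod 7 = 2438 mod 7 = 2 -> Wednesday (Mon=0 ... Sun=6)
Days before March (Jan-Feb): 60; offset = 60 + 15 - 1 = 74
Weekday index = (2 + 74) mod 7 = 6

Day of the week: Sunday


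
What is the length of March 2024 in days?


March 2024

31 days


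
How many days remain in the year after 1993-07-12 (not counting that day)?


Day of year: 193 of 365
Remaining = 365 - 193

172 days


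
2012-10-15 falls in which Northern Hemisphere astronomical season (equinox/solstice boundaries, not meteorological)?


Date: October 15
Astronomical Autumn (approx.; exact equinox/solstice day varies by year): September 22 to December 20
October 15 falls within the Autumn window

Autumn


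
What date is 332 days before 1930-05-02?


Start: 1930-05-02, subtract 332 days
Back 2 days from May 2 reaches April 30, 1930 -> 330 left
April 1930 has 30 days -> back to March 31, 1930 -> 300 left
March 1930 has 31 days -> back to February 28, 1930 -> 269 left
February 1930 has 28 days -> back to January 31, 1930 -> 241 left
January 1930 has 31 days -> back to December 31, 1929 -> 210 left
December 1929 has 31 days -> back to November 30, 1929 -> 179 left
November 1929 has 30 days -> back to October 31, 1929 -> 149 left
October 1929 has 31 days -> back to September 30, 1929 -> 118 left
September 1929 has 30 days -> back to August 31, 1929 -> 88 left
August 1929 has 31 days -> back to July 31, 1929 -> 57 left
July 1929 has 31 days -> back to June 30, 1929 -> 26 left
June 1929: 30 - 26 = 4 -> lands on June 4

Result: 1929-06-04


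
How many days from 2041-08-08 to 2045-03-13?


From 2041-08-08 to 2045-03-13
2041-08-08: days before August = 31 + 28 + 31 + 30 + 31 + 30 + 31 = 212 (2041 is not a leap year); day of year = 212 + 8 = 220
2045-03-13: days before March = 31 + 28 = 59 (2045 is not a leap year); day of year = 59 + 13 = 72
Rest of 2041: 365 - 220 = 145
Full years 2042 (365), 2043 (365), 2044 (366): 1096
Total = 145 + 1096 + 72 = 1313

1313 days


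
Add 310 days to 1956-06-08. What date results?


Start: 1956-06-08, add 310 days
June 1956 has 30 days: 30 - 8 = 22 days to June 30 -> 288 left
July 1956 has 31 days -> 257 left
August 1956 has 31 days -> 226 left
September 1956 has 30 days -> 196 left
October 1956 has 31 days -> 165 left
November 1956 has 30 days -> 135 left
December 1956 has 31 days -> 104 left
January 1957 has 31 days -> 73 left
February 1957 has 28 days -> 45 left
March 1957 has 31 days -> 14 left
April 1957: 14 <= 30 -> lands on April 14

Result: 1957-04-14


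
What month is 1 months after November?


November is month 11
11 + 1 = 12

December


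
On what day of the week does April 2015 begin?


Target: April 1, 2015
Anchor: Jan 1, 2015. With p = 2015 - 1 = 2014: (p + p//4 - p//100 + p//400) mod 7 = (2014 + 503 - 20 + 5) mod 7 = 2502 mod 7 = 3 -> Thursday (Mon=0 ... Sun=6)
Days before April (Jan-Mar): 90 days
Weekday index = (3 + 90) mod 7 = 2

Wednesday


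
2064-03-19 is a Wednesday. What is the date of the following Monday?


Current: Wednesday
Target: Monday
Days ahead: 5

Next Monday: 2064-03-24


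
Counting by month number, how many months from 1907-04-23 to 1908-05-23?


From April 1907 to May 1908
1 year * 12 = 12 months, plus 1 month = 13

13 months


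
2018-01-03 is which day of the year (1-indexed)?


Date: January 3, 2018
No months before January
Plus 3 days in January

Day of year: 3


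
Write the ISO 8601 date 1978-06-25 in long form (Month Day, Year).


ISO 1978-06-25 parses as year=1978, month=06, day=25
Month 6 -> June

June 25, 1978


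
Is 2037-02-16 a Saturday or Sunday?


Anchor: Jan 1, 2037. With p = 2037 - 1 = 2036: (p + p//4 - p//100 + p//400) mod 7 = (2036 + 509 - 20 + 5) mod 7 = 2530 mod 7 = 3 -> Thursday (Mon=0 ... Sun=6)
Day of year: 47; offset = 46
Weekday index = (3 + 46) mod 7 = 0 -> Monday
Weekend days: Saturday, Sunday

No


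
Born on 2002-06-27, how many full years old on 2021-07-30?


Birth: 2002-06-27
Reference: 2021-07-30
Year difference: 2021 - 2002 = 19

19 years old


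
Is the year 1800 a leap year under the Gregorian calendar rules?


Gregorian leap year rule: divisible by 4, but not by 100, unless also by 400.
1800 is divisible by 100 but not 400 -> not a leap year

No


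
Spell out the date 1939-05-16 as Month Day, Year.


ISO 1939-05-16 parses as year=1939, month=05, day=16
Month 5 -> May

May 16, 1939


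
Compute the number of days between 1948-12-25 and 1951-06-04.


From 1948-12-25 to 1951-06-04
1948-12-25: days before December = 31 + 29 + 31 + 30 + 31 + 30 + 31 + 31 + 30 + 31 + 30 = 335 (1948 is a leap year); day of year = 335 + 25 = 360
1951-06-04: days before June = 31 + 28 + 31 + 30 + 31 = 151 (1951 is not a leap year); day of year = 151 + 4 = 155
Rest of 1948: 366 - 360 = 6
Full years 1949 (365), 1950 (365): 730
Total = 6 + 730 + 155 = 891

891 days


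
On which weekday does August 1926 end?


August 1926 has 31 days
Anchor: Jan 1, 1926. With p = 1926 - 1 = 1925: (p + p//4 - p//100 + p//400) mod 7 = (1925 + 481 - 19 + 4) mod 7 = 2391 mod 7 = 4 -> Friday (Mon=0 ... Sun=6)
Days before August (Jan-Jul): 212; August 1 index = (4 + 212) mod 7 = 6 -> Sunday
Last day offset: 31 - 1 = 30 days
Weekday index = (6 + 30) mod 7 = 1

Tuesday, August 31


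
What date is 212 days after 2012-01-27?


Start: 2012-01-27, add 212 days
January 2012 has 31 days: 31 - 27 = 4 days to January 31 -> 208 left
February 2012 has 29 days -> 179 left
March 2012 has 31 days -> 148 left
April 2012 has 30 days -> 118 left
May 2012 has 31 days -> 87 left
June 2012 has 30 days -> 57 left
July 2012 has 31 days -> 26 left
August 2012: 26 <= 31 -> lands on August 26

Result: 2012-08-26


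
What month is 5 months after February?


February is month 2
2 + 5 = 7

July


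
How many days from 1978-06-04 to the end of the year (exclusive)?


Day of year: 155 of 365
Remaining = 365 - 155

210 days


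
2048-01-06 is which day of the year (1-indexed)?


Date: January 6, 2048
No months before January
Plus 6 days in January

Day of year: 6


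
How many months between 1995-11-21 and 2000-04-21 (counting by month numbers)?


From November 1995 to April 2000
5 years * 12 = 60 months, minus 7 months = 53

53 months


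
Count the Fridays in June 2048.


June 2048 has 30 days
Anchor: Jan 1, 2048. With p = 2048 - 1 = 2047: (p + p//4 - p//100 + p//400) mod 7 = (2047 + 511 - 20 + 5) mod 7 = 2543 mod 7 = 2 -> Wednesday (Mon=0 ... Sun=6)
Days before June (Jan-May): 152; June 1 index = (2 + 152) mod 7 = 0 -> Monday
First Friday is June 5
Fridays: 5, 12, 19, 26

4 Fridays


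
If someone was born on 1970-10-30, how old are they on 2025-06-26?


Birth: 1970-10-30
Reference: 2025-06-26
Year difference: 2025 - 1970 = 55
Birthday not yet reached in 2025, subtract 1

54 years old


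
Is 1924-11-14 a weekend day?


Anchor: Jan 1, 1924. With p = 1924 - 1 = 1923: (p + p//4 - p//100 + p//400) mod 7 = (1923 + 480 - 19 + 4) mod 7 = 2388 mod 7 = 1 -> Tuesday (Mon=0 ... Sun=6)
Day of year: 319; offset = 318
Weekday index = (1 + 318) mod 7 = 4 -> Friday
Weekend days: Saturday, Sunday

No


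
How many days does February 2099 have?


February 2099 (leap year: no)

28 days


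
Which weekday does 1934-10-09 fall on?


Date: October 9, 1934
Anchor: Jan 1, 1934. With p = 1934 - 1 = 1933: (p + p//4 - p//100 + p//400) mod 7 = (1933 + 483 - 19 + 4) mod 7 = 2401 mod 7 = 0 -> Monday (Mon=0 ... Sun=6)
Days before October (Jan-Sep): 273; offset = 273 + 9 - 1 = 281
Weekday index = (0 + 281) mod 7 = 1

Day of the week: Tuesday


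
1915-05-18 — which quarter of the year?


Month: May (month 5)
Q1: Jan-Mar, Q2: Apr-Jun, Q3: Jul-Sep, Q4: Oct-Dec

Q2


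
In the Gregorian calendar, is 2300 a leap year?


Gregorian leap year rule: divisible by 4, but not by 100, unless also by 400.
2300 is divisible by 100 but not 400 -> not a leap year

No


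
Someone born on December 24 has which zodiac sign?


Date: December 24
Conventional tropical zodiac dates: Capricorn from December 22 onward; Aquarius starts January 20
December 24 falls within the Capricorn range

Capricorn


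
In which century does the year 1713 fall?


Century = (year - 1) // 100 + 1
= (1713 - 1) // 100 + 1
= 1712 // 100 + 1
= 17 + 1

18th century


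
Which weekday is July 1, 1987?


Target: July 1, 1987
Anchor: Jan 1, 1987. With p = 1987 - 1 = 1986: (p + p//4 - p//100 + p//400) mod 7 = (1986 + 496 - 19 + 4) mod 7 = 2467 mod 7 = 3 -> Thursday (Mon=0 ... Sun=6)
Days before July (Jan-Jun): 181 days
Weekday index = (3 + 181) mod 7 = 2

Wednesday


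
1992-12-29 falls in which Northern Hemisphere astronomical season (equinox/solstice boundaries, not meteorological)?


Date: December 29
Astronomical Winter (approx.; exact equinox/solstice day varies by year): December 21 to March 19
December 29 falls within the Winter window

Winter


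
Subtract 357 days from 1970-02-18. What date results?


Start: 1970-02-18, subtract 357 days
Back 18 days from February 18 reaches January 31, 1970 -> 339 left
January 1970 has 31 days -> back to December 31, 1969 -> 308 left
December 1969 has 31 days -> back to November 30, 1969 -> 277 left
November 1969 has 30 days -> back to October 31, 1969 -> 247 left
October 1969 has 31 days -> back to September 30, 1969 -> 216 left
September 1969 has 30 days -> back to August 31, 1969 -> 186 left
August 1969 has 31 days -> back to July 31, 1969 -> 155 left
July 1969 has 31 days -> back to June 30, 1969 -> 124 left
June 1969 has 30 days -> back to May 31, 1969 -> 94 left
May 1969 has 31 days -> back to April 30, 1969 -> 63 left
April 1969 has 30 days -> back to March 31, 1969 -> 33 left
March 1969 has 31 days -> back to February 28, 1969 -> 2 left
February 1969: 28 - 2 = 26 -> lands on February 26

Result: 1969-02-26


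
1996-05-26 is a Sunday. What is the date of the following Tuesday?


Current: Sunday
Target: Tuesday
Days ahead: 2

Next Tuesday: 1996-05-28


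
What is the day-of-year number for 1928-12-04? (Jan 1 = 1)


Date: December 4, 1928
Days in months 1 through 11: 335
Plus 4 days in December

Day of year: 339


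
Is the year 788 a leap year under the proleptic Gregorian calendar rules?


Gregorian leap year rule: divisible by 4, but not by 100, unless also by 400.
788 is divisible by 4 but not 100 -> leap year

Yes


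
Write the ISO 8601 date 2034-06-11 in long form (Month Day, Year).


ISO 2034-06-11 parses as year=2034, month=06, day=11
Month 6 -> June

June 11, 2034


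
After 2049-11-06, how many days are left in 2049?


Day of year: 310 of 365
Remaining = 365 - 310

55 days
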